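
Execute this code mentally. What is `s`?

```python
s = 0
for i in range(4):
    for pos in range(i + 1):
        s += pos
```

Let's trace through this code step by step.

Initialize: s = 0
Entering loop: for i in range(4):

After execution: s = 10
10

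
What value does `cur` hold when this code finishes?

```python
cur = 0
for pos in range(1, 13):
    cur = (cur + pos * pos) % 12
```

Let's trace through this code step by step.

Initialize: cur = 0
Entering loop: for pos in range(1, 13):

After execution: cur = 2
2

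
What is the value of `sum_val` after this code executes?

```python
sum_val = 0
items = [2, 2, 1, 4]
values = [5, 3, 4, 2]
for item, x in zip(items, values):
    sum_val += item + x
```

Let's trace through this code step by step.

Initialize: sum_val = 0
Initialize: items = [2, 2, 1, 4]
Initialize: values = [5, 3, 4, 2]
Entering loop: for item, x in zip(items, values):

After execution: sum_val = 23
23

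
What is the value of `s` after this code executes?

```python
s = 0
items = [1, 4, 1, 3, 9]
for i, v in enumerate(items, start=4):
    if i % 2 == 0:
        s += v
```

Let's trace through this code step by step.

Initialize: s = 0
Initialize: items = [1, 4, 1, 3, 9]
Entering loop: for i, v in enumerate(items, start=4):

After execution: s = 11
11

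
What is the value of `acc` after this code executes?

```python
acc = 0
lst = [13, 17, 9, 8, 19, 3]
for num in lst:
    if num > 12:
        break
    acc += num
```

Let's trace through this code step by step.

Initialize: acc = 0
Initialize: lst = [13, 17, 9, 8, 19, 3]
Entering loop: for num in lst:

After execution: acc = 0
0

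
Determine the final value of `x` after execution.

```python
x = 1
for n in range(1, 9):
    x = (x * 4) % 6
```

Let's trace through this code step by step.

Initialize: x = 1
Entering loop: for n in range(1, 9):

After execution: x = 4
4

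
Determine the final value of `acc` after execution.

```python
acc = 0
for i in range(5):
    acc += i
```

Let's trace through this code step by step.

Initialize: acc = 0
Entering loop: for i in range(5):

After execution: acc = 10
10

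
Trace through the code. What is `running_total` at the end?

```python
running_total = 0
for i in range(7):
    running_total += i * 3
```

Let's trace through this code step by step.

Initialize: running_total = 0
Entering loop: for i in range(7):

After execution: running_total = 63
63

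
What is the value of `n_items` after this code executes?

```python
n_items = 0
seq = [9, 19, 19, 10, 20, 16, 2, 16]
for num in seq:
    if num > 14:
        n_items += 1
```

Let's trace through this code step by step.

Initialize: n_items = 0
Initialize: seq = [9, 19, 19, 10, 20, 16, 2, 16]
Entering loop: for num in seq:

After execution: n_items = 5
5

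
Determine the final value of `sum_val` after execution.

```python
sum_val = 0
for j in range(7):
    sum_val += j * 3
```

Let's trace through this code step by step.

Initialize: sum_val = 0
Entering loop: for j in range(7):

After execution: sum_val = 63
63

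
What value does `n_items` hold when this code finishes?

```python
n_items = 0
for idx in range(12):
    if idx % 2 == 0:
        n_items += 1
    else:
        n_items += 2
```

Let's trace through this code step by step.

Initialize: n_items = 0
Entering loop: for idx in range(12):

After execution: n_items = 18
18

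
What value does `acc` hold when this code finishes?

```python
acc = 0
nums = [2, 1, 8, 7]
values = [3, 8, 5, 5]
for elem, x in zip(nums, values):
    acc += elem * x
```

Let's trace through this code step by step.

Initialize: acc = 0
Initialize: nums = [2, 1, 8, 7]
Initialize: values = [3, 8, 5, 5]
Entering loop: for elem, x in zip(nums, values):

After execution: acc = 89
89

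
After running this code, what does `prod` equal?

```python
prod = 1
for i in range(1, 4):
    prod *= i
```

Let's trace through this code step by step.

Initialize: prod = 1
Entering loop: for i in range(1, 4):

After execution: prod = 6
6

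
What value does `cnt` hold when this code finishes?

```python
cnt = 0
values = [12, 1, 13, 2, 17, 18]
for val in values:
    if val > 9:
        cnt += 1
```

Let's trace through this code step by step.

Initialize: cnt = 0
Initialize: values = [12, 1, 13, 2, 17, 18]
Entering loop: for val in values:

After execution: cnt = 4
4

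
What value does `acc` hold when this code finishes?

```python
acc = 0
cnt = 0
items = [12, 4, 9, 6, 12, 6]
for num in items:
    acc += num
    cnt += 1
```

Let's trace through this code step by step.

Initialize: acc = 0
Initialize: cnt = 0
Initialize: items = [12, 4, 9, 6, 12, 6]
Entering loop: for num in items:

After execution: acc = 49
49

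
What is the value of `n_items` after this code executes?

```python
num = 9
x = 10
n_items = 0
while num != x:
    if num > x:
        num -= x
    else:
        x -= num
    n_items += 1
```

Let's trace through this code step by step.

Initialize: num = 9
Initialize: x = 10
Initialize: n_items = 0
Entering loop: while num != x:

After execution: n_items = 9
9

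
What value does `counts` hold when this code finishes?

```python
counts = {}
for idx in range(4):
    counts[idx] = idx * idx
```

Let's trace through this code step by step.

Initialize: counts = {}
Entering loop: for idx in range(4):

After execution: counts = {0: 0, 1: 1, 2: 4, 3: 9}
{0: 0, 1: 1, 2: 4, 3: 9}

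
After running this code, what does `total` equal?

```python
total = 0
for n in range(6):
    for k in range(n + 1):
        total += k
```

Let's trace through this code step by step.

Initialize: total = 0
Entering loop: for n in range(6):

After execution: total = 35
35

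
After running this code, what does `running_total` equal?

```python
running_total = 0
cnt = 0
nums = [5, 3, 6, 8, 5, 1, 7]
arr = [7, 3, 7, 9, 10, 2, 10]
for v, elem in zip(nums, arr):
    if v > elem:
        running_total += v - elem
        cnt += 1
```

Let's trace through this code step by step.

Initialize: running_total = 0
Initialize: cnt = 0
Initialize: nums = [5, 3, 6, 8, 5, 1, 7]
Initialize: arr = [7, 3, 7, 9, 10, 2, 10]
Entering loop: for v, elem in zip(nums, arr):

After execution: running_total = 0
0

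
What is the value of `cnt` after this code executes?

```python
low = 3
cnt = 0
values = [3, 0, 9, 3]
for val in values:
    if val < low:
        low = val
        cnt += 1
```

Let's trace through this code step by step.

Initialize: low = 3
Initialize: cnt = 0
Initialize: values = [3, 0, 9, 3]
Entering loop: for val in values:

After execution: cnt = 1
1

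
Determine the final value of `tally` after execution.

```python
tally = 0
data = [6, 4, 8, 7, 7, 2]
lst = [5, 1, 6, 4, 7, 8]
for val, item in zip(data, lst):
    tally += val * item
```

Let's trace through this code step by step.

Initialize: tally = 0
Initialize: data = [6, 4, 8, 7, 7, 2]
Initialize: lst = [5, 1, 6, 4, 7, 8]
Entering loop: for val, item in zip(data, lst):

After execution: tally = 175
175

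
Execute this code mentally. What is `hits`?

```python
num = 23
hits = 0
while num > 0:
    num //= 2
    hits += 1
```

Let's trace through this code step by step.

Initialize: num = 23
Initialize: hits = 0
Entering loop: while num > 0:

After execution: hits = 5
5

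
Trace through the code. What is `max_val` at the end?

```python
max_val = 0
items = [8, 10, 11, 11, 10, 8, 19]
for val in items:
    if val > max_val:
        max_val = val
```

Let's trace through this code step by step.

Initialize: max_val = 0
Initialize: items = [8, 10, 11, 11, 10, 8, 19]
Entering loop: for val in items:

After execution: max_val = 19
19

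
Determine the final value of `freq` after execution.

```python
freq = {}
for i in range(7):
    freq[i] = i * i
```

Let's trace through this code step by step.

Initialize: freq = {}
Entering loop: for i in range(7):

After execution: freq = {0: 0, 1: 1, 2: 4, 3: 9, 4: 16, 5: 25, 6: 36}
{0: 0, 1: 1, 2: 4, 3: 9, 4: 16, 5: 25, 6: 36}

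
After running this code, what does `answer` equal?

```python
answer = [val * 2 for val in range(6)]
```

Let's trace through this code step by step.

Initialize: answer = [val * 2 for val in range(6)]

After execution: answer = [0, 2, 4, 6, 8, 10]
[0, 2, 4, 6, 8, 10]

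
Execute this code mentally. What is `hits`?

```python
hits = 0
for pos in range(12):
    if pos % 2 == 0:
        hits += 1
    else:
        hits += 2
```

Let's trace through this code step by step.

Initialize: hits = 0
Entering loop: for pos in range(12):

After execution: hits = 18
18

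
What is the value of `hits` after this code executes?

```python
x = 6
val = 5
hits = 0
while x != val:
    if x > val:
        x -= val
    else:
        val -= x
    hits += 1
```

Let's trace through this code step by step.

Initialize: x = 6
Initialize: val = 5
Initialize: hits = 0
Entering loop: while x != val:

After execution: hits = 5
5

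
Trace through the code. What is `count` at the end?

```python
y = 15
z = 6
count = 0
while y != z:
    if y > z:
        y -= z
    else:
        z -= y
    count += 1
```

Let's trace through this code step by step.

Initialize: y = 15
Initialize: z = 6
Initialize: count = 0
Entering loop: while y != z:

After execution: count = 3
3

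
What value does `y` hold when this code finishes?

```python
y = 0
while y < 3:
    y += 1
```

Let's trace through this code step by step.

Initialize: y = 0
Entering loop: while y < 3:

After execution: y = 3
3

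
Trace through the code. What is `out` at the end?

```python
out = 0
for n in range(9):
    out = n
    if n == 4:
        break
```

Let's trace through this code step by step.

Initialize: out = 0
Entering loop: for n in range(9):

After execution: out = 4
4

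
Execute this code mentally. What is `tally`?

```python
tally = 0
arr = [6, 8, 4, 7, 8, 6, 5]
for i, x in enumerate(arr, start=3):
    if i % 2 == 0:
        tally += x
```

Let's trace through this code step by step.

Initialize: tally = 0
Initialize: arr = [6, 8, 4, 7, 8, 6, 5]
Entering loop: for i, x in enumerate(arr, start=3):

After execution: tally = 21
21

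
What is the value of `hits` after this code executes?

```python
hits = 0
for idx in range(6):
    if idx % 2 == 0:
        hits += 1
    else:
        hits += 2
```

Let's trace through this code step by step.

Initialize: hits = 0
Entering loop: for idx in range(6):

After execution: hits = 9
9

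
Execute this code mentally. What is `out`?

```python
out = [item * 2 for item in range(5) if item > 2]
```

Let's trace through this code step by step.

Initialize: out = [item * 2 for item in range(5) if item > 2]

After execution: out = [6, 8]
[6, 8]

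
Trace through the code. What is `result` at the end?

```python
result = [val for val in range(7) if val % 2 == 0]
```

Let's trace through this code step by step.

Initialize: result = [val for val in range(7) if val % 2 == 0]

After execution: result = [0, 2, 4, 6]
[0, 2, 4, 6]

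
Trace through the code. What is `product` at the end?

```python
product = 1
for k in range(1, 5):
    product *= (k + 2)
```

Let's trace through this code step by step.

Initialize: product = 1
Entering loop: for k in range(1, 5):

After execution: product = 360
360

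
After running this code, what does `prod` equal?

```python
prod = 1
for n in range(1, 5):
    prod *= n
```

Let's trace through this code step by step.

Initialize: prod = 1
Entering loop: for n in range(1, 5):

After execution: prod = 24
24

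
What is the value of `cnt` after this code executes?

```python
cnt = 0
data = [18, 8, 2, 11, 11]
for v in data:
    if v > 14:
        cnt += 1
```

Let's trace through this code step by step.

Initialize: cnt = 0
Initialize: data = [18, 8, 2, 11, 11]
Entering loop: for v in data:

After execution: cnt = 1
1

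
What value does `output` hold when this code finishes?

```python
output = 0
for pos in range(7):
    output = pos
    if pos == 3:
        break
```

Let's trace through this code step by step.

Initialize: output = 0
Entering loop: for pos in range(7):

After execution: output = 3
3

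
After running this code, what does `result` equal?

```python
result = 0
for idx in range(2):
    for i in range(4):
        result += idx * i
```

Let's trace through this code step by step.

Initialize: result = 0
Entering loop: for idx in range(2):

After execution: result = 6
6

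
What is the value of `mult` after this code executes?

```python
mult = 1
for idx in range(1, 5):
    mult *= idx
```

Let's trace through this code step by step.

Initialize: mult = 1
Entering loop: for idx in range(1, 5):

After execution: mult = 24
24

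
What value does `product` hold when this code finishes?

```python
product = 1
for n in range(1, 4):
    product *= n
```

Let's trace through this code step by step.

Initialize: product = 1
Entering loop: for n in range(1, 4):

After execution: product = 6
6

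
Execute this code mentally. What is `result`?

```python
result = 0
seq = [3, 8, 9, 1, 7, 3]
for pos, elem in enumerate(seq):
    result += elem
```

Let's trace through this code step by step.

Initialize: result = 0
Initialize: seq = [3, 8, 9, 1, 7, 3]
Entering loop: for pos, elem in enumerate(seq):

After execution: result = 31
31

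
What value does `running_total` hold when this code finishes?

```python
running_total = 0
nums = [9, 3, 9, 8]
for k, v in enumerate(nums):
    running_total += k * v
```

Let's trace through this code step by step.

Initialize: running_total = 0
Initialize: nums = [9, 3, 9, 8]
Entering loop: for k, v in enumerate(nums):

After execution: running_total = 45
45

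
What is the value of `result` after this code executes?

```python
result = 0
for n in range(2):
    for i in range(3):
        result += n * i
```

Let's trace through this code step by step.

Initialize: result = 0
Entering loop: for n in range(2):

After execution: result = 3
3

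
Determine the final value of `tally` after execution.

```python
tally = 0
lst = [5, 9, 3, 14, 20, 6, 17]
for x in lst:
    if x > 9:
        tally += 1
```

Let's trace through this code step by step.

Initialize: tally = 0
Initialize: lst = [5, 9, 3, 14, 20, 6, 17]
Entering loop: for x in lst:

After execution: tally = 3
3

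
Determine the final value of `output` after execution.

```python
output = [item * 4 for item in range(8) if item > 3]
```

Let's trace through this code step by step.

Initialize: output = [item * 4 for item in range(8) if item > 3]

After execution: output = [16, 20, 24, 28]
[16, 20, 24, 28]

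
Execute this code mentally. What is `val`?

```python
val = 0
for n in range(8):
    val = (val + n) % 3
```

Let's trace through this code step by step.

Initialize: val = 0
Entering loop: for n in range(8):

After execution: val = 1
1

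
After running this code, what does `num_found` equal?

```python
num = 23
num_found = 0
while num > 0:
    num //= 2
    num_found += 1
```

Let's trace through this code step by step.

Initialize: num = 23
Initialize: num_found = 0
Entering loop: while num > 0:

After execution: num_found = 5
5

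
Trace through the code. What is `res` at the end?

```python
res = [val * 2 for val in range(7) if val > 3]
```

Let's trace through this code step by step.

Initialize: res = [val * 2 for val in range(7) if val > 3]

After execution: res = [8, 10, 12]
[8, 10, 12]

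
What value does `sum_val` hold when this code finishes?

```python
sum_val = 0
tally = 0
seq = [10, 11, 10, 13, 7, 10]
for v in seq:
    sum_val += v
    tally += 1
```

Let's trace through this code step by step.

Initialize: sum_val = 0
Initialize: tally = 0
Initialize: seq = [10, 11, 10, 13, 7, 10]
Entering loop: for v in seq:

After execution: sum_val = 61
61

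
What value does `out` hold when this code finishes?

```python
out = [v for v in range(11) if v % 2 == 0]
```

Let's trace through this code step by step.

Initialize: out = [v for v in range(11) if v % 2 == 0]

After execution: out = [0, 2, 4, 6, 8, 10]
[0, 2, 4, 6, 8, 10]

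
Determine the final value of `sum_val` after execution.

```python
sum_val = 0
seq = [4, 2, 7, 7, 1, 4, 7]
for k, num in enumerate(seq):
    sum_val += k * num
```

Let's trace through this code step by step.

Initialize: sum_val = 0
Initialize: seq = [4, 2, 7, 7, 1, 4, 7]
Entering loop: for k, num in enumerate(seq):

After execution: sum_val = 103
103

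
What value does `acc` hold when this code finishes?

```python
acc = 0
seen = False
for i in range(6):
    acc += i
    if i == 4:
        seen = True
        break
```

Let's trace through this code step by step.

Initialize: acc = 0
Initialize: seen = False
Entering loop: for i in range(6):

After execution: acc = 10
10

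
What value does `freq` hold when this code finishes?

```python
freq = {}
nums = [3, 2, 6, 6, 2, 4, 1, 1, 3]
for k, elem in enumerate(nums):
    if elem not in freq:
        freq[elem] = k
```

Let's trace through this code step by step.

Initialize: freq = {}
Initialize: nums = [3, 2, 6, 6, 2, 4, 1, 1, 3]
Entering loop: for k, elem in enumerate(nums):

After execution: freq = {3: 0, 2: 1, 6: 2, 4: 5, 1: 6}
{3: 0, 2: 1, 6: 2, 4: 5, 1: 6}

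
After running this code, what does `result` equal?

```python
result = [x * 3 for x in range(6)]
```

Let's trace through this code step by step.

Initialize: result = [x * 3 for x in range(6)]

After execution: result = [0, 3, 6, 9, 12, 15]
[0, 3, 6, 9, 12, 15]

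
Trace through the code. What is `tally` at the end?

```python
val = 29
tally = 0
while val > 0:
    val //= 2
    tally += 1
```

Let's trace through this code step by step.

Initialize: val = 29
Initialize: tally = 0
Entering loop: while val > 0:

After execution: tally = 5
5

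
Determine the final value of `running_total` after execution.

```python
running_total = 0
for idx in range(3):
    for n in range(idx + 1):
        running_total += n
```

Let's trace through this code step by step.

Initialize: running_total = 0
Entering loop: for idx in range(3):

After execution: running_total = 4
4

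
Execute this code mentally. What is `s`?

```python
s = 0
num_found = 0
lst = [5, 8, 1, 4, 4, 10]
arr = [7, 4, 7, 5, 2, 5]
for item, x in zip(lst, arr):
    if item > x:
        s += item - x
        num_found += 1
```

Let's trace through this code step by step.

Initialize: s = 0
Initialize: num_found = 0
Initialize: lst = [5, 8, 1, 4, 4, 10]
Initialize: arr = [7, 4, 7, 5, 2, 5]
Entering loop: for item, x in zip(lst, arr):

After execution: s = 11
11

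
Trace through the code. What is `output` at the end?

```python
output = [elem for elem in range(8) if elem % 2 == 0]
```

Let's trace through this code step by step.

Initialize: output = [elem for elem in range(8) if elem % 2 == 0]

After execution: output = [0, 2, 4, 6]
[0, 2, 4, 6]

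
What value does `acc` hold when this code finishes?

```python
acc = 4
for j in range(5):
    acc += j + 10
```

Let's trace through this code step by step.

Initialize: acc = 4
Entering loop: for j in range(5):

After execution: acc = 64
64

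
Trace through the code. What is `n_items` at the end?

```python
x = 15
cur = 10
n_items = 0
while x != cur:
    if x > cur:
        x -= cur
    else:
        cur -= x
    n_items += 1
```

Let's trace through this code step by step.

Initialize: x = 15
Initialize: cur = 10
Initialize: n_items = 0
Entering loop: while x != cur:

After execution: n_items = 2
2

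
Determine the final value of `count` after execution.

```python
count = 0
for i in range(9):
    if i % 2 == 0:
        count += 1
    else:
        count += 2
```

Let's trace through this code step by step.

Initialize: count = 0
Entering loop: for i in range(9):

After execution: count = 13
13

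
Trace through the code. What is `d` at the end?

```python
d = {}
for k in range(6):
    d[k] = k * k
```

Let's trace through this code step by step.

Initialize: d = {}
Entering loop: for k in range(6):

After execution: d = {0: 0, 1: 1, 2: 4, 3: 9, 4: 16, 5: 25}
{0: 0, 1: 1, 2: 4, 3: 9, 4: 16, 5: 25}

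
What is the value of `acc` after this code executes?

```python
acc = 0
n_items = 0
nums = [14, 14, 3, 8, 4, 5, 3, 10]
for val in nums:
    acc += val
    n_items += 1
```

Let's trace through this code step by step.

Initialize: acc = 0
Initialize: n_items = 0
Initialize: nums = [14, 14, 3, 8, 4, 5, 3, 10]
Entering loop: for val in nums:

After execution: acc = 61
61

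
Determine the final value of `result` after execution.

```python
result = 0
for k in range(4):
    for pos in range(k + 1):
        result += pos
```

Let's trace through this code step by step.

Initialize: result = 0
Entering loop: for k in range(4):

After execution: result = 10
10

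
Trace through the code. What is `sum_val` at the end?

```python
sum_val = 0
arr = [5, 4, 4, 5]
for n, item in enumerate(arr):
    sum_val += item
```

Let's trace through this code step by step.

Initialize: sum_val = 0
Initialize: arr = [5, 4, 4, 5]
Entering loop: for n, item in enumerate(arr):

After execution: sum_val = 18
18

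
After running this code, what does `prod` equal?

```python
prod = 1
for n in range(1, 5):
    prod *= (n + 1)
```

Let's trace through this code step by step.

Initialize: prod = 1
Entering loop: for n in range(1, 5):

After execution: prod = 120
120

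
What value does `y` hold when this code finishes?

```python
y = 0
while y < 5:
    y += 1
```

Let's trace through this code step by step.

Initialize: y = 0
Entering loop: while y < 5:

After execution: y = 5
5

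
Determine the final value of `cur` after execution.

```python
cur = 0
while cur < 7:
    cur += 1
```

Let's trace through this code step by step.

Initialize: cur = 0
Entering loop: while cur < 7:

After execution: cur = 7
7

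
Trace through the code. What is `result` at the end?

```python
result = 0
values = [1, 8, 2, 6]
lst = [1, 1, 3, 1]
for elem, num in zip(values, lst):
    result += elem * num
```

Let's trace through this code step by step.

Initialize: result = 0
Initialize: values = [1, 8, 2, 6]
Initialize: lst = [1, 1, 3, 1]
Entering loop: for elem, num in zip(values, lst):

After execution: result = 21
21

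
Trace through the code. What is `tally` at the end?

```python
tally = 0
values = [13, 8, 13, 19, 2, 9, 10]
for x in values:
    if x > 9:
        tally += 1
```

Let's trace through this code step by step.

Initialize: tally = 0
Initialize: values = [13, 8, 13, 19, 2, 9, 10]
Entering loop: for x in values:

After execution: tally = 4
4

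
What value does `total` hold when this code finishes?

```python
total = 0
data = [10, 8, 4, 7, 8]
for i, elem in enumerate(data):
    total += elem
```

Let's trace through this code step by step.

Initialize: total = 0
Initialize: data = [10, 8, 4, 7, 8]
Entering loop: for i, elem in enumerate(data):

After execution: total = 37
37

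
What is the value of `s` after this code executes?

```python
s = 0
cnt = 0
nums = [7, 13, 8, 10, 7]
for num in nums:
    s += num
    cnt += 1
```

Let's trace through this code step by step.

Initialize: s = 0
Initialize: cnt = 0
Initialize: nums = [7, 13, 8, 10, 7]
Entering loop: for num in nums:

After execution: s = 45
45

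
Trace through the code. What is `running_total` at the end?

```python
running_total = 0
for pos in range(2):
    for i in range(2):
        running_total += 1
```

Let's trace through this code step by step.

Initialize: running_total = 0
Entering loop: for pos in range(2):

After execution: running_total = 4
4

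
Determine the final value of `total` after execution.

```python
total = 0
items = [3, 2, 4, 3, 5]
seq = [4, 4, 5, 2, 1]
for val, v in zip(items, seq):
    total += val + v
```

Let's trace through this code step by step.

Initialize: total = 0
Initialize: items = [3, 2, 4, 3, 5]
Initialize: seq = [4, 4, 5, 2, 1]
Entering loop: for val, v in zip(items, seq):

After execution: total = 33
33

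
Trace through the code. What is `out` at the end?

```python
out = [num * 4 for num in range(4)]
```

Let's trace through this code step by step.

Initialize: out = [num * 4 for num in range(4)]

After execution: out = [0, 4, 8, 12]
[0, 4, 8, 12]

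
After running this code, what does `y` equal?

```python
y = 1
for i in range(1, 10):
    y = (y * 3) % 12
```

Let's trace through this code step by step.

Initialize: y = 1
Entering loop: for i in range(1, 10):

After execution: y = 3
3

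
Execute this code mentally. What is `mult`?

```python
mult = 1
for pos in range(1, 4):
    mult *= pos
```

Let's trace through this code step by step.

Initialize: mult = 1
Entering loop: for pos in range(1, 4):

After execution: mult = 6
6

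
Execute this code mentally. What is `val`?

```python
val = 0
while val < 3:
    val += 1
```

Let's trace through this code step by step.

Initialize: val = 0
Entering loop: while val < 3:

After execution: val = 3
3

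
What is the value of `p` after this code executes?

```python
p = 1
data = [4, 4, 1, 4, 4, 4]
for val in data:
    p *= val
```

Let's trace through this code step by step.

Initialize: p = 1
Initialize: data = [4, 4, 1, 4, 4, 4]
Entering loop: for val in data:

After execution: p = 1024
1024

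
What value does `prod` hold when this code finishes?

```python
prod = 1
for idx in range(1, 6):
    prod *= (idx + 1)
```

Let's trace through this code step by step.

Initialize: prod = 1
Entering loop: for idx in range(1, 6):

After execution: prod = 720
720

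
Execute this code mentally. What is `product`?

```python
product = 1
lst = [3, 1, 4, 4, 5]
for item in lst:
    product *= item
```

Let's trace through this code step by step.

Initialize: product = 1
Initialize: lst = [3, 1, 4, 4, 5]
Entering loop: for item in lst:

After execution: product = 240
240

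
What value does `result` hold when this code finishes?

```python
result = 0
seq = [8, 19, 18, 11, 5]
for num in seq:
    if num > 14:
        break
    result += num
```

Let's trace through this code step by step.

Initialize: result = 0
Initialize: seq = [8, 19, 18, 11, 5]
Entering loop: for num in seq:

After execution: result = 8
8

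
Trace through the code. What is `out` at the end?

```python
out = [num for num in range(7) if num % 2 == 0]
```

Let's trace through this code step by step.

Initialize: out = [num for num in range(7) if num % 2 == 0]

After execution: out = [0, 2, 4, 6]
[0, 2, 4, 6]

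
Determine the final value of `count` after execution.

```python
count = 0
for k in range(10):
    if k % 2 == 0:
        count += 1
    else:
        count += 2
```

Let's trace through this code step by step.

Initialize: count = 0
Entering loop: for k in range(10):

After execution: count = 15
15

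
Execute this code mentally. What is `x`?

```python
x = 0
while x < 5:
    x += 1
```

Let's trace through this code step by step.

Initialize: x = 0
Entering loop: while x < 5:

After execution: x = 5
5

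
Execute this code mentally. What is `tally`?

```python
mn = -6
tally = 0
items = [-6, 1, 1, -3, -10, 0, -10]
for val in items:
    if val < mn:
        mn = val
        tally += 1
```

Let's trace through this code step by step.

Initialize: mn = -6
Initialize: tally = 0
Initialize: items = [-6, 1, 1, -3, -10, 0, -10]
Entering loop: for val in items:

After execution: tally = 1
1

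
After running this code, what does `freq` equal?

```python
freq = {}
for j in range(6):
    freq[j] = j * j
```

Let's trace through this code step by step.

Initialize: freq = {}
Entering loop: for j in range(6):

After execution: freq = {0: 0, 1: 1, 2: 4, 3: 9, 4: 16, 5: 25}
{0: 0, 1: 1, 2: 4, 3: 9, 4: 16, 5: 25}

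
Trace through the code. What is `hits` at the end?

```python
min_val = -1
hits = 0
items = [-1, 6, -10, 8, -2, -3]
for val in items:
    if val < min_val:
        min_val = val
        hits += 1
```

Let's trace through this code step by step.

Initialize: min_val = -1
Initialize: hits = 0
Initialize: items = [-1, 6, -10, 8, -2, -3]
Entering loop: for val in items:

After execution: hits = 1
1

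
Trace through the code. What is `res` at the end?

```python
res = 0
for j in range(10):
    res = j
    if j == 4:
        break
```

Let's trace through this code step by step.

Initialize: res = 0
Entering loop: for j in range(10):

After execution: res = 4
4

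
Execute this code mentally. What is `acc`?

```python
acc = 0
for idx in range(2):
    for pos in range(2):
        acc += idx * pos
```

Let's trace through this code step by step.

Initialize: acc = 0
Entering loop: for idx in range(2):

After execution: acc = 1
1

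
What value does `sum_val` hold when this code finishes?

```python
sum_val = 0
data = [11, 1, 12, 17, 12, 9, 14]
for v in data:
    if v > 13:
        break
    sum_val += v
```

Let's trace through this code step by step.

Initialize: sum_val = 0
Initialize: data = [11, 1, 12, 17, 12, 9, 14]
Entering loop: for v in data:

After execution: sum_val = 24
24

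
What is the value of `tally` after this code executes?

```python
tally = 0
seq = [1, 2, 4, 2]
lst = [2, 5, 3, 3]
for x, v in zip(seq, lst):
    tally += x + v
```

Let's trace through this code step by step.

Initialize: tally = 0
Initialize: seq = [1, 2, 4, 2]
Initialize: lst = [2, 5, 3, 3]
Entering loop: for x, v in zip(seq, lst):

After execution: tally = 22
22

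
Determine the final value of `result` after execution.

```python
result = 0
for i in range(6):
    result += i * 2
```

Let's trace through this code step by step.

Initialize: result = 0
Entering loop: for i in range(6):

After execution: result = 30
30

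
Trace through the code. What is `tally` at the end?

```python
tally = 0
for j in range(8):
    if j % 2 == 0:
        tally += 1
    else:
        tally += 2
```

Let's trace through this code step by step.

Initialize: tally = 0
Entering loop: for j in range(8):

After execution: tally = 12
12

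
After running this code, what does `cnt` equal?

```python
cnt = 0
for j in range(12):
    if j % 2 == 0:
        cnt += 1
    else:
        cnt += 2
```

Let's trace through this code step by step.

Initialize: cnt = 0
Entering loop: for j in range(12):

After execution: cnt = 18
18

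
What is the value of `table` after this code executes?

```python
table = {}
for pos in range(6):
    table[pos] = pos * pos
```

Let's trace through this code step by step.

Initialize: table = {}
Entering loop: for pos in range(6):

After execution: table = {0: 0, 1: 1, 2: 4, 3: 9, 4: 16, 5: 25}
{0: 0, 1: 1, 2: 4, 3: 9, 4: 16, 5: 25}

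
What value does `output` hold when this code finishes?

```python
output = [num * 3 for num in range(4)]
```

Let's trace through this code step by step.

Initialize: output = [num * 3 for num in range(4)]

After execution: output = [0, 3, 6, 9]
[0, 3, 6, 9]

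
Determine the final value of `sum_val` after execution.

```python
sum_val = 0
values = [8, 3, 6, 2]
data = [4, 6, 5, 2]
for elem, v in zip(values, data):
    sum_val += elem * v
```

Let's trace through this code step by step.

Initialize: sum_val = 0
Initialize: values = [8, 3, 6, 2]
Initialize: data = [4, 6, 5, 2]
Entering loop: for elem, v in zip(values, data):

After execution: sum_val = 84
84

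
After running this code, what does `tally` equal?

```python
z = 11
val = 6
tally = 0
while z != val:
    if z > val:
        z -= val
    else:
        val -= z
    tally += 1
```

Let's trace through this code step by step.

Initialize: z = 11
Initialize: val = 6
Initialize: tally = 0
Entering loop: while z != val:

After execution: tally = 6
6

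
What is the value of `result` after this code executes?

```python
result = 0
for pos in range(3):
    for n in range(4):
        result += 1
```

Let's trace through this code step by step.

Initialize: result = 0
Entering loop: for pos in range(3):

After execution: result = 12
12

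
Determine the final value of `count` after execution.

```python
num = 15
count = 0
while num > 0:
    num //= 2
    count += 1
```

Let's trace through this code step by step.

Initialize: num = 15
Initialize: count = 0
Entering loop: while num > 0:

After execution: count = 4
4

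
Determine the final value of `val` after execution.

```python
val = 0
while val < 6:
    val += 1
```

Let's trace through this code step by step.

Initialize: val = 0
Entering loop: while val < 6:

After execution: val = 6
6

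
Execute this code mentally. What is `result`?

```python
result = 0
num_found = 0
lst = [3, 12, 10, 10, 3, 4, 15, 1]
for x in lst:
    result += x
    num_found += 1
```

Let's trace through this code step by step.

Initialize: result = 0
Initialize: num_found = 0
Initialize: lst = [3, 12, 10, 10, 3, 4, 15, 1]
Entering loop: for x in lst:

After execution: result = 58
58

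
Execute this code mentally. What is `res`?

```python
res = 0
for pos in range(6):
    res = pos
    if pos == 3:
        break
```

Let's trace through this code step by step.

Initialize: res = 0
Entering loop: for pos in range(6):

After execution: res = 3
3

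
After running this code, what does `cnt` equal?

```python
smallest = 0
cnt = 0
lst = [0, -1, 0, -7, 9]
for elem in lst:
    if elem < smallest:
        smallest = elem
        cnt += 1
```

Let's trace through this code step by step.

Initialize: smallest = 0
Initialize: cnt = 0
Initialize: lst = [0, -1, 0, -7, 9]
Entering loop: for elem in lst:

After execution: cnt = 2
2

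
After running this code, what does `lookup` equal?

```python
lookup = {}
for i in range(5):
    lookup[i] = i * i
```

Let's trace through this code step by step.

Initialize: lookup = {}
Entering loop: for i in range(5):

After execution: lookup = {0: 0, 1: 1, 2: 4, 3: 9, 4: 16}
{0: 0, 1: 1, 2: 4, 3: 9, 4: 16}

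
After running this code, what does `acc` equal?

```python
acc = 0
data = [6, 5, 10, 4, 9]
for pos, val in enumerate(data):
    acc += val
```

Let's trace through this code step by step.

Initialize: acc = 0
Initialize: data = [6, 5, 10, 4, 9]
Entering loop: for pos, val in enumerate(data):

After execution: acc = 34
34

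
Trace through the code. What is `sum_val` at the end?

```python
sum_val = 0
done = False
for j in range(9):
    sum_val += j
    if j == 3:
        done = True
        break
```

Let's trace through this code step by step.

Initialize: sum_val = 0
Initialize: done = False
Entering loop: for j in range(9):

After execution: sum_val = 6
6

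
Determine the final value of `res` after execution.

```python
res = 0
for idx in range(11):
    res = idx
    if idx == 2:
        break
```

Let's trace through this code step by step.

Initialize: res = 0
Entering loop: for idx in range(11):

After execution: res = 2
2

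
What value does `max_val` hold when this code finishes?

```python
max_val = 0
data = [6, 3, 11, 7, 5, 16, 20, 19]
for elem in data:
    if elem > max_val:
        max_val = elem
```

Let's trace through this code step by step.

Initialize: max_val = 0
Initialize: data = [6, 3, 11, 7, 5, 16, 20, 19]
Entering loop: for elem in data:

After execution: max_val = 20
20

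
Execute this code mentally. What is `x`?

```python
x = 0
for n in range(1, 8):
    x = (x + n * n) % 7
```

Let's trace through this code step by step.

Initialize: x = 0
Entering loop: for n in range(1, 8):

After execution: x = 0
0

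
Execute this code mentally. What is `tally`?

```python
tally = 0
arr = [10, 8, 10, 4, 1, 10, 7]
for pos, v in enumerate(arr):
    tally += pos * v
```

Let's trace through this code step by step.

Initialize: tally = 0
Initialize: arr = [10, 8, 10, 4, 1, 10, 7]
Entering loop: for pos, v in enumerate(arr):

After execution: tally = 136
136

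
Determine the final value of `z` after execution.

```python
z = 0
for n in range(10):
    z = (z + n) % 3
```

Let's trace through this code step by step.

Initialize: z = 0
Entering loop: for n in range(10):

After execution: z = 0
0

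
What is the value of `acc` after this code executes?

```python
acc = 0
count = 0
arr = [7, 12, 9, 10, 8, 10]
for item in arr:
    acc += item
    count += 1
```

Let's trace through this code step by step.

Initialize: acc = 0
Initialize: count = 0
Initialize: arr = [7, 12, 9, 10, 8, 10]
Entering loop: for item in arr:

After execution: acc = 56
56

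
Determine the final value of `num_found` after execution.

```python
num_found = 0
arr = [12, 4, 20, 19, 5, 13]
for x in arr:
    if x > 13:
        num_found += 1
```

Let's trace through this code step by step.

Initialize: num_found = 0
Initialize: arr = [12, 4, 20, 19, 5, 13]
Entering loop: for x in arr:

After execution: num_found = 2
2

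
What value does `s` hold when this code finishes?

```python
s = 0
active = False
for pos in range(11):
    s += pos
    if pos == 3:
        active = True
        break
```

Let's trace through this code step by step.

Initialize: s = 0
Initialize: active = False
Entering loop: for pos in range(11):

After execution: s = 6
6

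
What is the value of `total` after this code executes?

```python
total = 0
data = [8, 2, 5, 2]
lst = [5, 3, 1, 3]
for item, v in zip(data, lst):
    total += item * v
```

Let's trace through this code step by step.

Initialize: total = 0
Initialize: data = [8, 2, 5, 2]
Initialize: lst = [5, 3, 1, 3]
Entering loop: for item, v in zip(data, lst):

After execution: total = 57
57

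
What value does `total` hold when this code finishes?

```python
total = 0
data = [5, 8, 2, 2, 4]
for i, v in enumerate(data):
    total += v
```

Let's trace through this code step by step.

Initialize: total = 0
Initialize: data = [5, 8, 2, 2, 4]
Entering loop: for i, v in enumerate(data):

After execution: total = 21
21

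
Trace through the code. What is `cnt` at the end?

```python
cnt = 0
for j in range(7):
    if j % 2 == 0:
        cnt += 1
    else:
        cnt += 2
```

Let's trace through this code step by step.

Initialize: cnt = 0
Entering loop: for j in range(7):

After execution: cnt = 10
10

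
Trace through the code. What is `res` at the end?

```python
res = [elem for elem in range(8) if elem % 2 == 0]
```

Let's trace through this code step by step.

Initialize: res = [elem for elem in range(8) if elem % 2 == 0]

After execution: res = [0, 2, 4, 6]
[0, 2, 4, 6]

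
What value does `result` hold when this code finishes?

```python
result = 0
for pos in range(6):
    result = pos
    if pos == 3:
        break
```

Let's trace through this code step by step.

Initialize: result = 0
Entering loop: for pos in range(6):

After execution: result = 3
3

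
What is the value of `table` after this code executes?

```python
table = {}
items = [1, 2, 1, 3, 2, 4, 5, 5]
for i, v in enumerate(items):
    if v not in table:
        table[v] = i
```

Let's trace through this code step by step.

Initialize: table = {}
Initialize: items = [1, 2, 1, 3, 2, 4, 5, 5]
Entering loop: for i, v in enumerate(items):

After execution: table = {1: 0, 2: 1, 3: 3, 4: 5, 5: 6}
{1: 0, 2: 1, 3: 3, 4: 5, 5: 6}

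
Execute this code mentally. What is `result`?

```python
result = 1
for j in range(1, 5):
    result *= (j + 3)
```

Let's trace through this code step by step.

Initialize: result = 1
Entering loop: for j in range(1, 5):

After execution: result = 840
840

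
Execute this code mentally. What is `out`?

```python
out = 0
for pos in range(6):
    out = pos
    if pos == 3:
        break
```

Let's trace through this code step by step.

Initialize: out = 0
Entering loop: for pos in range(6):

After execution: out = 3
3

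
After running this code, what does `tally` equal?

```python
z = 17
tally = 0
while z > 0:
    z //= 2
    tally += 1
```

Let's trace through this code step by step.

Initialize: z = 17
Initialize: tally = 0
Entering loop: while z > 0:

After execution: tally = 5
5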